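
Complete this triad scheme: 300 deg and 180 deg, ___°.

A triad places three hues 120° apart.
The full set through 180° is {60°, 180°, 300°}.
Given {180°, 300°}, the missing hue is 60°.

60°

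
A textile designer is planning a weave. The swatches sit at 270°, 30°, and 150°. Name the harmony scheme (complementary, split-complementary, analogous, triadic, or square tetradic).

triadic

Sort the hues: 30°, 150°, 270°.
Successive gaps around the wheel: 120°, 120°, 120°.
Three hues equally spaced 120° apart form a triad.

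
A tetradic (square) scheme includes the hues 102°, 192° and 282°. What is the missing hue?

A square tetradic scheme places four hues every 90°.
The full set through 102° is {12°, 102°, 192°, 282°}.
Given {102°, 192°, 282°}, the missing hue is 12°.

12°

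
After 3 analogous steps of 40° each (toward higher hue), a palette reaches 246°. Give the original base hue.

126°

3 steps of 40° (toward higher hue) give a net shift of +120°.
Start = end − shift: 246 − 120 = 126°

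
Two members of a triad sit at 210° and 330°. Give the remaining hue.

90°

A triad spaces three hues 120° apart.
The full set is {90°, 210°, 330°}.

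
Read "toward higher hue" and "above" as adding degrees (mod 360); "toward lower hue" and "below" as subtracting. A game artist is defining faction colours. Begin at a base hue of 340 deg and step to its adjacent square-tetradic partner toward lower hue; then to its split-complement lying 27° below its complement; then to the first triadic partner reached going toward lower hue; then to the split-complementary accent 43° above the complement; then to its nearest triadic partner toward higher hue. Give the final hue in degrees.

266°

340 − 90 = 250°   (square ↓)
250 + 153 = 403 → 403 − 360 = 43°   (split-comp 27° ↓)
43 − 120 = -77 → -77 + 360 = 283°   (triadic ↓)
283 + 223 = 506 → 506 − 360 = 146°   (split-comp 43° ↑)
146 + 120 = 266°   (triadic ↑)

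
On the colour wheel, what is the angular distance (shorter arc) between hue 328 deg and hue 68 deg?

100°

|328 − 68| = 260.
The shorter arc is 360 − 260 = 100°.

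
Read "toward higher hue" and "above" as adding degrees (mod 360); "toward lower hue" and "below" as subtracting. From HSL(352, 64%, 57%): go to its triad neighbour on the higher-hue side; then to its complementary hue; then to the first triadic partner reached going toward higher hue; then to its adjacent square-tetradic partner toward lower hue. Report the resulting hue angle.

322°

+120° (triadic ↑): 352 + 120 = 472 → 472 − 360 = 112°
+180° (complement): 112 + 180 = 292°
+120° (triadic ↑): 292 + 120 = 412 → 412 − 360 = 52°
−90° (square ↓): 52 − 90 = -38 → -38 + 360 = 322°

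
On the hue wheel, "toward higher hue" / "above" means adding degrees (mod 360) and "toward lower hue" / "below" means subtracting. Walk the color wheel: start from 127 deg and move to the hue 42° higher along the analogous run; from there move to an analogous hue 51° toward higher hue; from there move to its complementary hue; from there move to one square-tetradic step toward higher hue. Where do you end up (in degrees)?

analog 42° ↑ +42°: 127 + 42 = 169°
analog 51° ↑ +51°: 169 + 51 = 220°
complement +180°: 220 + 180 = 400 → 400 − 360 = 40°
square ↑ +90°: 40 + 90 = 130°

130°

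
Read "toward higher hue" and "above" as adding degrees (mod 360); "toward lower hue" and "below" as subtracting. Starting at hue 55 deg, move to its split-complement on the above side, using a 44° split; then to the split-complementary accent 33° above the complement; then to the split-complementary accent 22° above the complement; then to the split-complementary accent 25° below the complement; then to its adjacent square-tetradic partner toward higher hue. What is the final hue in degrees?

split-comp 44° ↑ +224°: 55 + 224 = 279°
split-comp 33° ↑ +213°: 279 + 213 = 492 → 492 − 360 = 132°
split-comp 22° ↑ +202°: 132 + 202 = 334°
split-comp 25° ↓ +155°: 334 + 155 = 489 → 489 − 360 = 129°
square ↑ +90°: 129 + 90 = 219°

219°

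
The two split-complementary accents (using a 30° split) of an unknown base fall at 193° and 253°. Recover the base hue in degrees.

43°

The accents sit 30° either side of the complement, so the complement is their short-arc midpoint on the wheel.
Short-arc midpoint of 193° and 253°: 223°.
Base is 180° from the complement: 223 − 180 = 43°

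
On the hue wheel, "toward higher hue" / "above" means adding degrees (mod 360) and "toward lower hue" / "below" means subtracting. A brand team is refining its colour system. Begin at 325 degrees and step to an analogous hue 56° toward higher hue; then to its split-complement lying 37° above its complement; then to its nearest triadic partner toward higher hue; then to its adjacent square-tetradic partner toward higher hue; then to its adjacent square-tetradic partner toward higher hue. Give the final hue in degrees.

178°

+56° (analog 56° ↑): 325 + 56 = 381 → 381 − 360 = 21°
+217° (split-comp 37° ↑): 21 + 217 = 238°
+120° (triadic ↑): 238 + 120 = 358°
+90° (square ↑): 358 + 90 = 448 → 448 − 360 = 88°
+90° (square ↑): 88 + 90 = 178°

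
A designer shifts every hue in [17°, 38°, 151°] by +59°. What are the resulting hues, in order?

17 + 59 = 76°
38 + 59 = 97°
151 + 59 = 210°

76°, 97°, 210°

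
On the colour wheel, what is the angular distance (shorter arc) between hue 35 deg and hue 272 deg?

123°

|35 − 272| = 237.
The shorter arc is 360 − 237 = 123°.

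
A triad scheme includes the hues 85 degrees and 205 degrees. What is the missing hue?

325°

A triad places three hues 120° apart.
The full set through 85° is {85°, 205°, 325°}.
Given {85°, 205°}, the missing hue is 325°.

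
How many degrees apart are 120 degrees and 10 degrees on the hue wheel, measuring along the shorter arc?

110°

|120 − 10| = 110.
110 ≤ 180, so the shorter arc is 110°.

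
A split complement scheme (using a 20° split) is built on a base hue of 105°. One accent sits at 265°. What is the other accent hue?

Split-complementary hues sit 20° either side of the complement.
Complement of the base 105°: 105 + 180 = 285°
The given accent 265° is 20° one side of 285°; the other accent sits 20° the other side: 285 + 20 = 305°

305°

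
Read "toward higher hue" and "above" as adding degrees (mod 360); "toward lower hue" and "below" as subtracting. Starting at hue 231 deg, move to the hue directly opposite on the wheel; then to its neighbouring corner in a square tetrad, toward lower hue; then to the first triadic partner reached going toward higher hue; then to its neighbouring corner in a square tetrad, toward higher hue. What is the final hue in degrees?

complement +180°: 231 + 180 = 411 → 411 − 360 = 51°
square ↓ −90°: 51 − 90 = -39 → -39 + 360 = 321°
triadic ↑ +120°: 321 + 120 = 441 → 441 − 360 = 81°
square ↑ +90°: 81 + 90 = 171°

171°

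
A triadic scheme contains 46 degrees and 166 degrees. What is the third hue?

286°

A triad spaces three hues 120° apart.
The full set is {46°, 166°, 286°}.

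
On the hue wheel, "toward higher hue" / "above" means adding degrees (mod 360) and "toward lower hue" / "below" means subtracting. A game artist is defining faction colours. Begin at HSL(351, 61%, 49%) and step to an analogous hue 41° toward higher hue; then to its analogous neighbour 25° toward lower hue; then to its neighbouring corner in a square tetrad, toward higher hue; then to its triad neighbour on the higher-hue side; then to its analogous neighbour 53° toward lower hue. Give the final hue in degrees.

+41° (analog 41° ↑): 351 + 41 = 392 → 392 − 360 = 32°
−25° (analog 25° ↓): 32 − 25 = 7°
+90° (square ↑): 7 + 90 = 97°
+120° (triadic ↑): 97 + 120 = 217°
−53° (analog 53° ↓): 217 − 53 = 164°

164°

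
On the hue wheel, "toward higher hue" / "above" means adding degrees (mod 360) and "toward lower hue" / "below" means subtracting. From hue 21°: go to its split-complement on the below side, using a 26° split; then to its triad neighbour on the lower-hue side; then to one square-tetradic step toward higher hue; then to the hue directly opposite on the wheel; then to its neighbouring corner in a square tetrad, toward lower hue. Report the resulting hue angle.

235°

split-comp 26° ↓ +154°: 21 + 154 = 175°
triadic ↓ −120°: 175 − 120 = 55°
square ↑ +90°: 55 + 90 = 145°
complement +180°: 145 + 180 = 325°
square ↓ −90°: 325 − 90 = 235°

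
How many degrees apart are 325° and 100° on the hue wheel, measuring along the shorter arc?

|325 − 100| = 225.
The shorter arc is 360 − 225 = 135°.

135°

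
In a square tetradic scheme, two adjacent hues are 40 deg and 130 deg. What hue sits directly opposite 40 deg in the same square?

A square tetradic scheme places four hues 90° apart; opposite corners are 180° apart.
40 + 180 = 220°

220°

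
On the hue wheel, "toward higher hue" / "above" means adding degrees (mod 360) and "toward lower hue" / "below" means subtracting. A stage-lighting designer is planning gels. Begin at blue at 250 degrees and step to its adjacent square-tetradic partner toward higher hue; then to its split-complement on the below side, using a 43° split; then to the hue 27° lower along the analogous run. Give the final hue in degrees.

+90° (square ↑): 250 + 90 = 340°
+137° (split-comp 43° ↓): 340 + 137 = 477 → 477 − 360 = 117°
−27° (analog 27° ↓): 117 − 27 = 90°

90°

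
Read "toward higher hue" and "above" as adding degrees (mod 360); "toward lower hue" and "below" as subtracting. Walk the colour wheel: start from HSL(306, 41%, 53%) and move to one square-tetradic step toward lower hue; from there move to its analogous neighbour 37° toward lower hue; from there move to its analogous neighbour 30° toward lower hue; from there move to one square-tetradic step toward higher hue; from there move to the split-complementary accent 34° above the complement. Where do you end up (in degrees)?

93°

306 − 90 = 216°   (square ↓)
216 − 37 = 179°   (analog 37° ↓)
179 − 30 = 149°   (analog 30° ↓)
149 + 90 = 239°   (square ↑)
239 + 214 = 453 → 453 − 360 = 93°   (split-comp 34° ↑)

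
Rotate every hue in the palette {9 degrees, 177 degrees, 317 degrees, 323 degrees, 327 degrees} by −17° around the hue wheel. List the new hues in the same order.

9 − 17 = -8 → -8 + 360 = 352°
177 − 17 = 160°
317 − 17 = 300°
323 − 17 = 306°
327 − 17 = 310°

352°, 160°, 300°, 306°, 310°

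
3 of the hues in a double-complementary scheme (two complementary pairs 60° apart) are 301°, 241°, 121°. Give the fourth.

A rectangular tetradic uses two complementary pairs 60° apart: offsets 0°, 60°, 180°, 240°.
Among {121°, 241°, 301°}, 301° and 121° are a 180° pair.
The remaining hue 241° needs its own complement: 241 + 180 = 421 → 421 − 360 = 61°

61°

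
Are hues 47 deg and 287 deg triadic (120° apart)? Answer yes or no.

yes

Angular distance: |47 − 287| = 240; shorter arc = 360 − 240 = 120°.
Triadic (120° apart) requires 120°.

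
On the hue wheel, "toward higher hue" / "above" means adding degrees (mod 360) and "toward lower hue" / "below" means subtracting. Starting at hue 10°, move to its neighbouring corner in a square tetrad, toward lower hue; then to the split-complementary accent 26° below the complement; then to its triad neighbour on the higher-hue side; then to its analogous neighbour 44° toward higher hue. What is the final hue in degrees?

square ↓ −90°: 10 − 90 = -80 → -80 + 360 = 280°
split-comp 26° ↓ +154°: 280 + 154 = 434 → 434 − 360 = 74°
triadic ↑ +120°: 74 + 120 = 194°
analog 44° ↑ +44°: 194 + 44 = 238°

238°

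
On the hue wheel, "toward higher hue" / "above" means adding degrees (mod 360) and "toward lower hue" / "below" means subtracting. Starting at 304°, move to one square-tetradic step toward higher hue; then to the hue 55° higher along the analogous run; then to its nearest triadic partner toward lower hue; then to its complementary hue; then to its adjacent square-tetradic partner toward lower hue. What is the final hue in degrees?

59°

+90° (square ↑): 304 + 90 = 394 → 394 − 360 = 34°
+55° (analog 55° ↑): 34 + 55 = 89°
−120° (triadic ↓): 89 − 120 = -31 → -31 + 360 = 329°
+180° (complement): 329 + 180 = 509 → 509 − 360 = 149°
−90° (square ↓): 149 − 90 = 59°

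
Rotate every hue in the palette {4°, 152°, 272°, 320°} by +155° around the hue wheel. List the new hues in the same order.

4 + 155 = 159°
152 + 155 = 307°
272 + 155 = 427 → 427 − 360 = 67°
320 + 155 = 475 → 475 − 360 = 115°

159°, 307°, 67°, 115°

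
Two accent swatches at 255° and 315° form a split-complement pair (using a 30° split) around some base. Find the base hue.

The accents sit 30° either side of the complement, so the complement is their short-arc midpoint on the wheel.
Short-arc midpoint of 255° and 315°: 285°.
Base is 180° from the complement: 285 − 180 = 105°

105°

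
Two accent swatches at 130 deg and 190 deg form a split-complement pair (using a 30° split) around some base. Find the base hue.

The accents sit 30° either side of the complement, so the complement is their short-arc midpoint on the wheel.
Short-arc midpoint of 130° and 190°: 160°.
Base is 180° from the complement: 160 − 180 = -20 → -20 + 360 = 340°

340°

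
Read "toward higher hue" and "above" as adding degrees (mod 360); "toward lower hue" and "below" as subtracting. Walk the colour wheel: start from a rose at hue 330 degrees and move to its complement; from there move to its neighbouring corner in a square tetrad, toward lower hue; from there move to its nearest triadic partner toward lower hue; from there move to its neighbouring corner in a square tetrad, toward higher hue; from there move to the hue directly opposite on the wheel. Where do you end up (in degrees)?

+180° (complement): 330 + 180 = 510 → 510 − 360 = 150°
−90° (square ↓): 150 − 90 = 60°
−120° (triadic ↓): 60 − 120 = -60 → -60 + 360 = 300°
+90° (square ↑): 300 + 90 = 390 → 390 − 360 = 30°
+180° (complement): 30 + 180 = 210°

210°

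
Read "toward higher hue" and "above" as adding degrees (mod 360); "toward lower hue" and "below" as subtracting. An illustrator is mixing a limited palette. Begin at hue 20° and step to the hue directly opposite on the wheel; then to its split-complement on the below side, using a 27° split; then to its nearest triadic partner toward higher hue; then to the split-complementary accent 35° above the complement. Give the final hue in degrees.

20 + 180 = 200°   (complement)
200 + 153 = 353°   (split-comp 27° ↓)
353 + 120 = 473 → 473 − 360 = 113°   (triadic ↑)
113 + 215 = 328°   (split-comp 35° ↑)

328°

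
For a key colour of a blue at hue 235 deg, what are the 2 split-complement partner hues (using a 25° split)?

30° and 80°

Complement of 235 deg: 235 + 180 = 415 → 415 − 360 = 55°
55 − 25 = 30°
55 + 25 = 80°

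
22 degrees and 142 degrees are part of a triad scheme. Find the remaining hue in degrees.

262°

A triad places three hues 120° apart.
The full set through 22° is {22°, 142°, 262°}.
Given {22°, 142°}, the missing hue is 262°.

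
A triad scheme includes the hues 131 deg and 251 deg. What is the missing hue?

A triad places three hues 120° apart.
The full set through 131° is {11°, 131°, 251°}.
Given {131°, 251°}, the missing hue is 11°.

11°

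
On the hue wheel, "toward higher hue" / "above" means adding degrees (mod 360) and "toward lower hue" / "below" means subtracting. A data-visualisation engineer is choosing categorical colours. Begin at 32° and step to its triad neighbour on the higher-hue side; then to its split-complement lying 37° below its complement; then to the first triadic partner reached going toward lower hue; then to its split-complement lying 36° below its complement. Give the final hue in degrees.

32 + 120 = 152°   (triadic ↑)
152 + 143 = 295°   (split-comp 37° ↓)
295 − 120 = 175°   (triadic ↓)
175 + 144 = 319°   (split-comp 36° ↓)

319°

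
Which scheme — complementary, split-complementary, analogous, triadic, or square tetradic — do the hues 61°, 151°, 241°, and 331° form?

square tetradic

Sort the hues: 61°, 151°, 241°, 331°.
Successive gaps around the wheel: 90°, 90°, 90°, 90°.
Four hues every 90° form a square tetradic scheme.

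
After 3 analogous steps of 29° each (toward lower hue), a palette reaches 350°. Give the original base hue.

77°

3 steps of 29° (toward lower hue) give a net shift of −87°.
Start = end − shift: 350 + 87 = 437 → 437 − 360 = 77°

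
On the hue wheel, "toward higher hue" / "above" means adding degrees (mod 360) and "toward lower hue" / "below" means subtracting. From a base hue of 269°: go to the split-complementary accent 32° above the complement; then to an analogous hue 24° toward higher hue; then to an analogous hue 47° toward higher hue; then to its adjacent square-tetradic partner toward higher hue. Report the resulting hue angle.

282°

+212° (split-comp 32° ↑): 269 + 212 = 481 → 481 − 360 = 121°
+24° (analog 24° ↑): 121 + 24 = 145°
+47° (analog 47° ↑): 145 + 47 = 192°
+90° (square ↑): 192 + 90 = 282°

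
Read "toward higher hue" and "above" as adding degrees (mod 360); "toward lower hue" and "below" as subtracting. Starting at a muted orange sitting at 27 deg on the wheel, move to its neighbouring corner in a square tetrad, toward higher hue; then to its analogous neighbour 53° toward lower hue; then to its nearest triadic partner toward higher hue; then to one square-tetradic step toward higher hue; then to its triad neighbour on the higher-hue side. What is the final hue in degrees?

+90° (square ↑): 27 + 90 = 117°
−53° (analog 53° ↓): 117 − 53 = 64°
+120° (triadic ↑): 64 + 120 = 184°
+90° (square ↑): 184 + 90 = 274°
+120° (triadic ↑): 274 + 120 = 394 → 394 − 360 = 34°

34°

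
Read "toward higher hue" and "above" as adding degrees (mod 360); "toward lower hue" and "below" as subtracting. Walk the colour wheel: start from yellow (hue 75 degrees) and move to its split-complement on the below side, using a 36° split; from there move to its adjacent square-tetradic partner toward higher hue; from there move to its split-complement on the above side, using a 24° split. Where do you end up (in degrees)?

153°

+144° (split-comp 36° ↓): 75 + 144 = 219°
+90° (square ↑): 219 + 90 = 309°
+204° (split-comp 24° ↑): 309 + 204 = 513 → 513 − 360 = 153°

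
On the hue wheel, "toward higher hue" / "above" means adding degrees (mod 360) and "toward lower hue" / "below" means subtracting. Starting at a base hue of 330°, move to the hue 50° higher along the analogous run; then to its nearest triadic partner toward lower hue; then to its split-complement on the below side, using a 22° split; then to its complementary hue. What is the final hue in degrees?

238°

analog 50° ↑ +50°: 330 + 50 = 380 → 380 − 360 = 20°
triadic ↓ −120°: 20 − 120 = -100 → -100 + 360 = 260°
split-comp 22° ↓ +158°: 260 + 158 = 418 → 418 − 360 = 58°
complement +180°: 58 + 180 = 238°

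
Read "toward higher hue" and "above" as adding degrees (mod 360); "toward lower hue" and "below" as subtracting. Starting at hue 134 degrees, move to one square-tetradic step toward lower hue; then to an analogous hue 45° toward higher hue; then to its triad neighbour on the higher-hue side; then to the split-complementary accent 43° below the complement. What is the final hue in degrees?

square ↓ −90°: 134 − 90 = 44°
analog 45° ↑ +45°: 44 + 45 = 89°
triadic ↑ +120°: 89 + 120 = 209°
split-comp 43° ↓ +137°: 209 + 137 = 346°

346°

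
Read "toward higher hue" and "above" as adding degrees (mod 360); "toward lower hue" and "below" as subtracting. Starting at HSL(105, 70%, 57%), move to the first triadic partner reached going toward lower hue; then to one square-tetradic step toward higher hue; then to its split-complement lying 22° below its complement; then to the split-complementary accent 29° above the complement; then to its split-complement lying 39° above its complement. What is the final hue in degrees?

301°

105 − 120 = -15 → -15 + 360 = 345°   (triadic ↓)
345 + 90 = 435 → 435 − 360 = 75°   (square ↑)
75 + 158 = 233°   (split-comp 22° ↓)
233 + 209 = 442 → 442 − 360 = 82°   (split-comp 29° ↑)
82 + 219 = 301°   (split-comp 39° ↑)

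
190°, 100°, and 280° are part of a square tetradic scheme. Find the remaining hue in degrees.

A square tetradic scheme places four hues every 90°.
The full set through 100° is {10°, 100°, 190°, 280°}.
Given {100°, 190°, 280°}, the missing hue is 10°.

10°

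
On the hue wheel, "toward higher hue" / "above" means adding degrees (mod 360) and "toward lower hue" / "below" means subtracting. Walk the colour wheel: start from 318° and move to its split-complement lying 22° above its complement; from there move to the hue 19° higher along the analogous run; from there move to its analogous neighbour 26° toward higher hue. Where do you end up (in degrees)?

205°

split-comp 22° ↑ +202°: 318 + 202 = 520 → 520 − 360 = 160°
analog 19° ↑ +19°: 160 + 19 = 179°
analog 26° ↑ +26°: 179 + 26 = 205°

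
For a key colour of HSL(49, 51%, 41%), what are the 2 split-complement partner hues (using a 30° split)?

199° and 259°

Split-complementary hues sit 30° either side of the complement.
Complement of 49°: 49 + 180 = 229°
229 − 30 = 199°
229 + 30 = 259°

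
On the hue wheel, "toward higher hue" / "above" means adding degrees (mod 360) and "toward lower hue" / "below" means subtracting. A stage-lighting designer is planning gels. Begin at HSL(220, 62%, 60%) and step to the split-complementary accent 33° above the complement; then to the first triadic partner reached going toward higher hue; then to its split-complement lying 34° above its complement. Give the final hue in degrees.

220 + 213 = 433 → 433 − 360 = 73°   (split-comp 33° ↑)
73 + 120 = 193°   (triadic ↑)
193 + 214 = 407 → 407 − 360 = 47°   (split-comp 34° ↑)

47°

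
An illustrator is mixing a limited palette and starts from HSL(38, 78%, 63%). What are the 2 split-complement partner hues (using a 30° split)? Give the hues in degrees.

Split-complementary hues sit 30° either side of the complement.
Complement of 38 degrees: 38 + 180 = 218°
218 − 30 = 188°
218 + 30 = 248°

188° and 248°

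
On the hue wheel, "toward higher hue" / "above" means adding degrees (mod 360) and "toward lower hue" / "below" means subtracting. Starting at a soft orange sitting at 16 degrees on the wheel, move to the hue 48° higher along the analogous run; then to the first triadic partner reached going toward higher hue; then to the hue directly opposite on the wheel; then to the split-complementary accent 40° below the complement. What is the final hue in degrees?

16 + 48 = 64°   (analog 48° ↑)
64 + 120 = 184°   (triadic ↑)
184 + 180 = 364 → 364 − 360 = 4°   (complement)
4 + 140 = 144°   (split-comp 40° ↓)

144°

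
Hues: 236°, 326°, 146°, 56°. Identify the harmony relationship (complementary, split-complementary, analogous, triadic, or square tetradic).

square tetradic

Sort the hues: 56°, 146°, 236°, 326°.
Successive gaps around the wheel: 90°, 90°, 90°, 90°.
Four hues every 90° form a square tetradic scheme.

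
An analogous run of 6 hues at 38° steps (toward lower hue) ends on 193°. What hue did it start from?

5 steps of 38° (toward lower hue) give a net shift of −190°.
Start = end − shift: 193 + 190 = 383 → 383 − 360 = 23°

23°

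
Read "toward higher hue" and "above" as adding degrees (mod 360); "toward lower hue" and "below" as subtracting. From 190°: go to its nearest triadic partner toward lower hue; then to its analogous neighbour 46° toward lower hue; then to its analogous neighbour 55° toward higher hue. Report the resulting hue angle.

triadic ↓ −120°: 190 − 120 = 70°
analog 46° ↓ −46°: 70 − 46 = 24°
analog 55° ↑ +55°: 24 + 55 = 79°

79°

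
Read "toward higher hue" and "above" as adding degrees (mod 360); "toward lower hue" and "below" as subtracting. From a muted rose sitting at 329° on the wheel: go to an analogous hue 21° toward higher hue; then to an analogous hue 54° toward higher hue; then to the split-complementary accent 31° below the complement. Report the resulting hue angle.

193°

329 + 21 = 350°   (analog 21° ↑)
350 + 54 = 404 → 404 − 360 = 44°   (analog 54° ↑)
44 + 149 = 193°   (split-comp 31° ↓)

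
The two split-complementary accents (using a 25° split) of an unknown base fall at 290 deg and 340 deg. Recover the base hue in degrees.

135°

The accents sit 25° either side of the complement, so the complement is their short-arc midpoint on the wheel.
Short-arc midpoint of 290° and 340°: 315°.
Base is 180° from the complement: 315 − 180 = 135°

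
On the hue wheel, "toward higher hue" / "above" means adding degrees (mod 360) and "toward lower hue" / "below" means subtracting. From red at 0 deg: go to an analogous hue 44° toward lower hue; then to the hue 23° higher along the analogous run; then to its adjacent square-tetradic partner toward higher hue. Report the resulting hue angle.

analog 44° ↓ −44°: 0 − 44 = -44 → -44 + 360 = 316°
analog 23° ↑ +23°: 316 + 23 = 339°
square ↑ +90°: 339 + 90 = 429 → 429 − 360 = 69°

69°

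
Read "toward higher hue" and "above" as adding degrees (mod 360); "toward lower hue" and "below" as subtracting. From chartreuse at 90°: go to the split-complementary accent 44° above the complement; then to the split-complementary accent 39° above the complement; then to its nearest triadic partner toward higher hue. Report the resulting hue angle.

293°

split-comp 44° ↑ +224°: 90 + 224 = 314°
split-comp 39° ↑ +219°: 314 + 219 = 533 → 533 − 360 = 173°
triadic ↑ +120°: 173 + 120 = 293°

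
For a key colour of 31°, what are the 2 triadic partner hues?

151° and 271°

A triad places three hues 120° apart.
31 + 120 = 151°
31 + 240 = 271°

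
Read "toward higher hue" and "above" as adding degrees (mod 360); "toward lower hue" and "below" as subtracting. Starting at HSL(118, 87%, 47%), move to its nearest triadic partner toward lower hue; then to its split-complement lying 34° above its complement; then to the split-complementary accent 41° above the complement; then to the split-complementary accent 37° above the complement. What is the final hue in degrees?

−120° (triadic ↓): 118 − 120 = -2 → -2 + 360 = 358°
+214° (split-comp 34° ↑): 358 + 214 = 572 → 572 − 360 = 212°
+221° (split-comp 41° ↑): 212 + 221 = 433 → 433 − 360 = 73°
+217° (split-comp 37° ↑): 73 + 217 = 290°

290°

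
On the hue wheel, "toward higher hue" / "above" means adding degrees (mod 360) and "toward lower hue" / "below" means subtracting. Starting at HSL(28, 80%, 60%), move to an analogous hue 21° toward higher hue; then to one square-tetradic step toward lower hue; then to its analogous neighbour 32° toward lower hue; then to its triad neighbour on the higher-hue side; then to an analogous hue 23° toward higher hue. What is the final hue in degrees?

70°

+21° (analog 21° ↑): 28 + 21 = 49°
−90° (square ↓): 49 − 90 = -41 → -41 + 360 = 319°
−32° (analog 32° ↓): 319 − 32 = 287°
+120° (triadic ↑): 287 + 120 = 407 → 407 − 360 = 47°
+23° (analog 23° ↑): 47 + 23 = 70°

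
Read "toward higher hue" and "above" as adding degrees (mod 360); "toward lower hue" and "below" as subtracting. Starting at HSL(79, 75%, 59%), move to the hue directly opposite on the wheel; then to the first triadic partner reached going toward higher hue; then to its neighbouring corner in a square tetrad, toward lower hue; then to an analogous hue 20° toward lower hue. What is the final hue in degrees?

79 + 180 = 259°   (complement)
259 + 120 = 379 → 379 − 360 = 19°   (triadic ↑)
19 − 90 = -71 → -71 + 360 = 289°   (square ↓)
289 − 20 = 269°   (analog 20° ↓)

269°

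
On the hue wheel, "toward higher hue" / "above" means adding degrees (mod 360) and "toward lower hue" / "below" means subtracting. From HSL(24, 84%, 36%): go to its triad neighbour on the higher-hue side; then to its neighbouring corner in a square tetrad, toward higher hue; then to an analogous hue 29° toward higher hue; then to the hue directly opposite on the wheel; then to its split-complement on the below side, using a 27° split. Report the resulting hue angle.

236°

+120° (triadic ↑): 24 + 120 = 144°
+90° (square ↑): 144 + 90 = 234°
+29° (analog 29° ↑): 234 + 29 = 263°
+180° (complement): 263 + 180 = 443 → 443 − 360 = 83°
+153° (split-comp 27° ↓): 83 + 153 = 236°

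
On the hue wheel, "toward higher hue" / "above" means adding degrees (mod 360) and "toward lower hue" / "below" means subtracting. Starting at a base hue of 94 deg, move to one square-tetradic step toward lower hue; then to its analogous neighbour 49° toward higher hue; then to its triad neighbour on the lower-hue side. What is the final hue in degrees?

293°

square ↓ −90°: 94 − 90 = 4°
analog 49° ↑ +49°: 4 + 49 = 53°
triadic ↓ −120°: 53 − 120 = -67 → -67 + 360 = 293°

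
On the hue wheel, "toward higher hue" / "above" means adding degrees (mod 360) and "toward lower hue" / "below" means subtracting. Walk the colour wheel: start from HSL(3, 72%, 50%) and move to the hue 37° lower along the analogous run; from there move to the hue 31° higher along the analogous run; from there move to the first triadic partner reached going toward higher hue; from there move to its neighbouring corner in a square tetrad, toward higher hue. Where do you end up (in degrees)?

207°

−37° (analog 37° ↓): 3 − 37 = -34 → -34 + 360 = 326°
+31° (analog 31° ↑): 326 + 31 = 357°
+120° (triadic ↑): 357 + 120 = 477 → 477 − 360 = 117°
+90° (square ↑): 117 + 90 = 207°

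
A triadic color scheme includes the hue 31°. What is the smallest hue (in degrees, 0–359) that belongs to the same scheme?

31°

A triad places three hues 120° apart.
The full set through 31° is {31°, 151°, 271°}.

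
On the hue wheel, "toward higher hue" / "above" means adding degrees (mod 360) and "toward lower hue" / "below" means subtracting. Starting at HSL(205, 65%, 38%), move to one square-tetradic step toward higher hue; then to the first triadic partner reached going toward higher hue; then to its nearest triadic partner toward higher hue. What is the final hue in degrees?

square ↑ +90°: 205 + 90 = 295°
triadic ↑ +120°: 295 + 120 = 415 → 415 − 360 = 55°
triadic ↑ +120°: 55 + 120 = 175°

175°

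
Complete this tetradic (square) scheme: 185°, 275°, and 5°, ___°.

95°

A square tetradic scheme places four hues every 90°.
The full set through 5° is {5°, 95°, 185°, 275°}.
Given {5°, 185°, 275°}, the missing hue is 95°.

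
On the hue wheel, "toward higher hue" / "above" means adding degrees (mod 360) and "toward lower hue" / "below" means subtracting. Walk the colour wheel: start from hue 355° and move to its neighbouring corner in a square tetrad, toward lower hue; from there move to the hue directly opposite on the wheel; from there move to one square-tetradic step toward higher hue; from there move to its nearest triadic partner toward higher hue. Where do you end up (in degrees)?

square ↓ −90°: 355 − 90 = 265°
complement +180°: 265 + 180 = 445 → 445 − 360 = 85°
square ↑ +90°: 85 + 90 = 175°
triadic ↑ +120°: 175 + 120 = 295°

295°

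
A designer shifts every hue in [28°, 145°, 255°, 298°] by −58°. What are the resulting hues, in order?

28 − 58 = -30 → -30 + 360 = 330°
145 − 58 = 87°
255 − 58 = 197°
298 − 58 = 240°

330°, 87°, 197°, 240°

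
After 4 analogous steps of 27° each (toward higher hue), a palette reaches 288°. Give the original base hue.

4 steps of 27° (toward higher hue) give a net shift of +108°.
Start = end − shift: 288 − 108 = 180°

180°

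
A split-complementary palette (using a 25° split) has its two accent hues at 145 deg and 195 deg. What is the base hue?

The accents sit 25° either side of the complement, so the complement is their short-arc midpoint on the wheel.
Short-arc midpoint of 145° and 195°: 170°.
Base is 180° from the complement: 170 − 180 = -10 → -10 + 360 = 350°

350°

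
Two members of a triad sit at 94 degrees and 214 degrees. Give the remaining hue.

A triad spaces three hues 120° apart.
The full set is {94°, 214°, 334°}.

334°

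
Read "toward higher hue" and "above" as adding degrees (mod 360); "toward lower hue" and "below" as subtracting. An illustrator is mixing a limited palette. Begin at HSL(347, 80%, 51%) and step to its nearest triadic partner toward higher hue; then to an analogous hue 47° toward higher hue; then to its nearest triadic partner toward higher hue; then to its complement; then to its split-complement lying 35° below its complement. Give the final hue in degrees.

+120° (triadic ↑): 347 + 120 = 467 → 467 − 360 = 107°
+47° (analog 47° ↑): 107 + 47 = 154°
+120° (triadic ↑): 154 + 120 = 274°
+180° (complement): 274 + 180 = 454 → 454 − 360 = 94°
+145° (split-comp 35° ↓): 94 + 145 = 239°

239°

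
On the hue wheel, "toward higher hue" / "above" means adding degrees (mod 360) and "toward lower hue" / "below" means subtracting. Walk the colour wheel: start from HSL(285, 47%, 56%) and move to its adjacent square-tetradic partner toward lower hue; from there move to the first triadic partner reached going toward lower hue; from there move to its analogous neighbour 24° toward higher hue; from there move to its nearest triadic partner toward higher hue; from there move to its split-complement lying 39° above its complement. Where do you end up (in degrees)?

78°

square ↓ −90°: 285 − 90 = 195°
triadic ↓ −120°: 195 − 120 = 75°
analog 24° ↑ +24°: 75 + 24 = 99°
triadic ↑ +120°: 99 + 120 = 219°
split-comp 39° ↑ +219°: 219 + 219 = 438 → 438 − 360 = 78°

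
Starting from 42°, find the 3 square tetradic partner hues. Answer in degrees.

132°, 222° and 312°

42 + 90 = 132°
42 + 180 = 222°
42 + 270 = 312°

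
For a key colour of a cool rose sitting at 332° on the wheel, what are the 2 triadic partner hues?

A triad places three hues 120° apart.
332 + 120 = 452 → 452 − 360 = 92°
332 + 240 = 572 → 572 − 360 = 212°

92° and 212°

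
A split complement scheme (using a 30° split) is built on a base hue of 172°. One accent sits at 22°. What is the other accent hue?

322°

Split-complementary hues sit 30° either side of the complement.
Complement of the base 172°: 172 + 180 = 352°
The given accent 22° is 30° one side of 352°; the other accent sits 30° the other side: 352 − 30 = 322°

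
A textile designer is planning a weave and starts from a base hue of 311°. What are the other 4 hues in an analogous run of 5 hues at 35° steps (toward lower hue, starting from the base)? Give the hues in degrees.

311 − 35 = 276°
311 − 70 = 241°
311 − 105 = 206°
311 − 140 = 171°

276°, 241°, 206° and 171°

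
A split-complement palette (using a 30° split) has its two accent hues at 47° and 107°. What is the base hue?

The accents sit 30° either side of the complement, so the complement is their short-arc midpoint on the wheel.
Short-arc midpoint of 47° and 107°: 77°.
Base is 180° from the complement: 77 − 180 = -103 → -103 + 360 = 257°

257°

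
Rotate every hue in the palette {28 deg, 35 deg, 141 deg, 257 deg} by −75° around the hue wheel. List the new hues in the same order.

313°, 320°, 66°, 182°

28 − 75 = -47 → -47 + 360 = 313°
35 − 75 = -40 → -40 + 360 = 320°
141 − 75 = 66°
257 − 75 = 182°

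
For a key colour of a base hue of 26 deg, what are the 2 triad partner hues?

146° and 266°

A triad places three hues 120° apart.
26 + 120 = 146°
26 + 240 = 266°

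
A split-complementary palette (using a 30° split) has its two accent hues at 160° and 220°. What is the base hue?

10°

The accents sit 30° either side of the complement, so the complement is their short-arc midpoint on the wheel.
Short-arc midpoint of 160° and 220°: 190°.
Base is 180° from the complement: 190 − 180 = 10°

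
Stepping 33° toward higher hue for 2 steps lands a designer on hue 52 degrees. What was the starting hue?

2 steps of 33° (toward higher hue) give a net shift of +66°.
Start = end − shift: 52 − 66 = -14 → -14 + 360 = 346°

346°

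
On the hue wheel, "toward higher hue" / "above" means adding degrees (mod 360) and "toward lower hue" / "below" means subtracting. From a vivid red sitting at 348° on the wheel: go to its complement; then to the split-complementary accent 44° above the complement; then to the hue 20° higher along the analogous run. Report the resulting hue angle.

52°

348 + 180 = 528 → 528 − 360 = 168°   (complement)
168 + 224 = 392 → 392 − 360 = 32°   (split-comp 44° ↑)
32 + 20 = 52°   (analog 20° ↑)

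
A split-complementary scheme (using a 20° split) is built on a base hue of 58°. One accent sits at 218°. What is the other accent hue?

258°

Split-complementary hues sit 20° either side of the complement.
Complement of the base 58°: 58 + 180 = 238°
The given accent 218° is 20° one side of 238°; the other accent sits 20° the other side: 238 + 20 = 258°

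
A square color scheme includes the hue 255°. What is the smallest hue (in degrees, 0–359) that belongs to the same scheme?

75°

A square tetradic scheme places four hues every 90°.
The full set through 255° is {75°, 165°, 255°, 345°}.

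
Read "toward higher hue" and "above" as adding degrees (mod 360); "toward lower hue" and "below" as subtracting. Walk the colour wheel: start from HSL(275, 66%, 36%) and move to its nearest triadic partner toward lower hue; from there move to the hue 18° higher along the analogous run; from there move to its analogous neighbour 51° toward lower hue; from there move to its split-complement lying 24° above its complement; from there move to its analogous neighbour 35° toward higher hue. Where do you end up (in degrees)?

1°

−120° (triadic ↓): 275 − 120 = 155°
+18° (analog 18° ↑): 155 + 18 = 173°
−51° (analog 51° ↓): 173 − 51 = 122°
+204° (split-comp 24° ↑): 122 + 204 = 326°
+35° (analog 35° ↑): 326 + 35 = 361 → 361 − 360 = 1°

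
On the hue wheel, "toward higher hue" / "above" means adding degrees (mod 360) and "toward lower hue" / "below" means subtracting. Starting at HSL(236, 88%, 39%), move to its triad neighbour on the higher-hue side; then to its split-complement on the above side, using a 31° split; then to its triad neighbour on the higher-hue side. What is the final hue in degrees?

+120° (triadic ↑): 236 + 120 = 356°
+211° (split-comp 31° ↑): 356 + 211 = 567 → 567 − 360 = 207°
+120° (triadic ↑): 207 + 120 = 327°

327°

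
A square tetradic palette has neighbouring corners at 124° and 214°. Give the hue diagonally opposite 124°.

A square tetradic scheme places four hues 90° apart; opposite corners are 180° apart.
124 + 180 = 304°

304°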